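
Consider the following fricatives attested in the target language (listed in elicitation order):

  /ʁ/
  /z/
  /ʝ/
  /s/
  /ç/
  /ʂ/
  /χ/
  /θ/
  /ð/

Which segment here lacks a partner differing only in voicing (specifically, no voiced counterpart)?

/ʂ/

Dental: /θ/ ~ /ð/
Alveolar: /s/ ~ /z/
Palatal: /ç/ ~ /ʝ/
Uvular: /χ/ ~ /ʁ/
Retroflex: only /ʂ/ (voiceless); no voiced partner.
So /ʂ/ is the unpaired segment.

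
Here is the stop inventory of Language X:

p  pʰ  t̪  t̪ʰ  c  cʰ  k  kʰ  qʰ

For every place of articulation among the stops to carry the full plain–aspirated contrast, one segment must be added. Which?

place of articulation  plain     aspirated
bilabial          p         pʰ      
dental            t̪        t̪ʰ     
palatal           c         cʰ      
velar             k         kʰ      
uvular            —         qʰ      
The uvular row has no plain member, so the gap is the plain uvular stop /q/.

/q/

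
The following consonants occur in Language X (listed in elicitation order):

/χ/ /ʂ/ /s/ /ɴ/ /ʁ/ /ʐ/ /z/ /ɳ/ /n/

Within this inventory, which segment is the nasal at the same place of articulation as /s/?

/n/

/s/ is a voiceless alveolar fricative.
The nasal at the same place is an alveolar nasal — in this inventory, /n/.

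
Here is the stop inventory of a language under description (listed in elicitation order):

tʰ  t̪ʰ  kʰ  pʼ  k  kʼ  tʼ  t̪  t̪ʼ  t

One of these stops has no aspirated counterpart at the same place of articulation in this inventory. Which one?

/pʼ/

Dental: /t̪/ ~ /t̪ʰ/ ~ /t̪ʼ/
Alveolar: /t/ ~ /tʰ/ ~ /tʼ/
Velar: /k/ ~ /kʰ/ ~ /kʼ/
Bilabial: only /pʼ/ (ejective); no aspirated partner.
So /pʼ/ is the unpaired segment.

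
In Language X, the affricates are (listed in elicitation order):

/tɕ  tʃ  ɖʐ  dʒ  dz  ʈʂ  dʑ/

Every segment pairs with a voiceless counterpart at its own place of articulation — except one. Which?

/dz/

Postalveolar: /tʃ/ ~ /dʒ/
Retroflex: /ʈʂ/ ~ /ɖʐ/
Alveolo-palatal: /tɕ/ ~ /dʑ/
Alveolar: only /dz/ (voiced); no voiceless partner.
So /dz/ is the unpaired segment.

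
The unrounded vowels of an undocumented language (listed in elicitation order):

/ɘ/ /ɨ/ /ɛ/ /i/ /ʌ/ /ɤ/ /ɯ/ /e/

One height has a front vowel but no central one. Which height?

low-mid

high: front /i/, central /ɨ/, back /ɯ/.
high-mid: front /e/, central /ɘ/, back /ɤ/.
low-mid: front /ɛ/, central —, back /ʌ/.
Every height has a central member except low-mid, where /ɜ/ would be expected.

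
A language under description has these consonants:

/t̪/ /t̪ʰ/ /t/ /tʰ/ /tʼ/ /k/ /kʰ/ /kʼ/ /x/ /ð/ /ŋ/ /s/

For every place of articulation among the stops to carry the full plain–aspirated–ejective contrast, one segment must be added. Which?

place of articulation  plain     aspirated  ejective
dental            t̪        t̪ʰ       —       
alveolar          t         tʰ        tʼ      
velar             k         kʰ        kʼ      
The dental row has no ejective member, so the gap is the ejective dental stop /t̪ʼ/.

/t̪ʼ/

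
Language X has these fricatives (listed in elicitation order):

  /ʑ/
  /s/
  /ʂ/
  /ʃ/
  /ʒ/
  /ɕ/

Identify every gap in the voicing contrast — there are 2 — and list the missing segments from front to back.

/z/, /ʐ/

place of articulation  voiceless  voiced  
alveolar          s         —       
postalveolar      ʃ         ʒ       
retroflex         ʂ         —       
alveolo-palatal   ɕ         ʑ       
Gaps, from front to back: alveolar lacks voiced (/z/); retroflex lacks voiced (/ʐ/).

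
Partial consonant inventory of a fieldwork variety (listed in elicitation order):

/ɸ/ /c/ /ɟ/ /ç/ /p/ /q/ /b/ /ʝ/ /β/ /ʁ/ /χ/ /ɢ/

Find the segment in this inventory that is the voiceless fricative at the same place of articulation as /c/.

/ç/

/c/ is a voiceless palatal stop.
The voiceless fricative at the same place is a voiceless palatal fricative — in this inventory, /ç/.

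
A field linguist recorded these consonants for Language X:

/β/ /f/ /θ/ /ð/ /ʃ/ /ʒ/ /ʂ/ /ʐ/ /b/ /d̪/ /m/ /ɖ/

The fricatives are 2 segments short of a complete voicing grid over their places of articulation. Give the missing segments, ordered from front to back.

Voiceless: /f/ (labiodental), /θ/ (dental), /ʃ/ (postalveolar), /ʂ/ (retroflex).
Voiced: /β/ (bilabial), /ð/ (dental), /ʒ/ (postalveolar), /ʐ/ (retroflex).
Gaps, from front to back: bilabial lacks voiceless (/ɸ/); labiodental lacks voiced (/v/).

/ɸ/, /v/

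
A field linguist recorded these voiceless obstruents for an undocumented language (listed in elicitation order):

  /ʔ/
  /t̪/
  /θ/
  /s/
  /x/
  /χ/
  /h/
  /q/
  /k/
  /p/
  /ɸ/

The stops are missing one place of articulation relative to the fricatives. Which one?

alveolar

bilabial: stop /p/, fricative /ɸ/.
dental: stop /t̪/, fricative /θ/.
alveolar: stop —, fricative /s/.
velar: stop /k/, fricative /x/.
uvular: stop /q/, fricative /χ/.
glottal: stop /ʔ/, fricative /h/.
Every place of articulation has a stop member except alveolar, where /t/ would be expected.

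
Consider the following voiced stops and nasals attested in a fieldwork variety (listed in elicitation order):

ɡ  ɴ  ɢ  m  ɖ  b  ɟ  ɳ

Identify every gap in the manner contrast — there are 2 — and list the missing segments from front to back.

Oral stop: /b/ (bilabial), /ɖ/ (retroflex), /ɟ/ (palatal), /ɡ/ (velar), /ɢ/ (uvular).
Nasal: /m/ (bilabial), /ɳ/ (retroflex), /ɴ/ (uvular).
Gaps, from front to back: palatal lacks nasal (/ɲ/); velar lacks nasal (/ŋ/).

/ɲ/, /ŋ/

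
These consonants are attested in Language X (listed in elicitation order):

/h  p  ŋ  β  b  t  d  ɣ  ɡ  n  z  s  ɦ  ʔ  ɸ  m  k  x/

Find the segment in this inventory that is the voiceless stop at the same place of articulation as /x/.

/x/ is a voiceless velar fricative.
The voiceless stop at the same place is a voiceless velar stop — in this inventory, /k/.

/k/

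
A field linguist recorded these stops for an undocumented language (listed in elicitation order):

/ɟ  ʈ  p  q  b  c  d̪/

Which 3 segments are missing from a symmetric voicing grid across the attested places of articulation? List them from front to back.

Voiceless: /p/ (bilabial), /ʈ/ (retroflex), /c/ (palatal), /q/ (uvular).
Voiced: /b/ (bilabial), /d̪/ (dental), /ɟ/ (palatal).
Gaps, from front to back: dental lacks voiceless (/t̪/); retroflex lacks voiced (/ɖ/); uvular lacks voiced (/ɢ/).

/t̪/, /ɖ/, /ɢ/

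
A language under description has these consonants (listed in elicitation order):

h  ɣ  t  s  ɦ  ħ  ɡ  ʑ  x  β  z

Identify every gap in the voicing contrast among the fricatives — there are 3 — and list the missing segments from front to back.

bilabial: voiceless —, voiced /β/.
alveolar: voiceless /s/, voiced /z/.
alveolo-palatal: voiceless —, voiced /ʑ/.
velar: voiceless /x/, voiced /ɣ/.
pharyngeal: voiceless /ħ/, voiced —.
glottal: voiceless /h/, voiced /ɦ/.
Gaps, from front to back: bilabial lacks voiceless (/ɸ/); alveolo-palatal lacks voiceless (/ɕ/); pharyngeal lacks voiced (/ʕ/).

/ɸ/, /ɕ/, /ʕ/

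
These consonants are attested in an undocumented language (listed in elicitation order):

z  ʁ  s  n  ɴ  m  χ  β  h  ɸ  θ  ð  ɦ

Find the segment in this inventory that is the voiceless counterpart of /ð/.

/ð/ is a voiced dental fricative.
The voiceless counterpart is a voiceless dental fricative — in this inventory, /θ/.

/θ/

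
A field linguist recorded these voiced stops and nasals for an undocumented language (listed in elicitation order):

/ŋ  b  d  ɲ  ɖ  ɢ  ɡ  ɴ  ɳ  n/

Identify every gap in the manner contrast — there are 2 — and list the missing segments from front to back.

bilabial: oral stop /b/, nasal —.
alveolar: oral stop /d/, nasal /n/.
retroflex: oral stop /ɖ/, nasal /ɳ/.
palatal: oral stop —, nasal /ɲ/.
velar: oral stop /ɡ/, nasal /ŋ/.
uvular: oral stop /ɢ/, nasal /ɴ/.
Gaps, from front to back: bilabial lacks nasal (/m/); palatal lacks oral stop (/ɟ/).

/m/, /ɟ/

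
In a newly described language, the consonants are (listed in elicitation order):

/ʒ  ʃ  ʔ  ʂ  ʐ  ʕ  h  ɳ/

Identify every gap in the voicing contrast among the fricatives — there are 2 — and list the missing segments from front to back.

postalveolar: voiceless /ʃ/, voiced /ʒ/.
retroflex: voiceless /ʂ/, voiced /ʐ/.
pharyngeal: voiceless —, voiced /ʕ/.
glottal: voiceless /h/, voiced —.
Gaps, from front to back: pharyngeal lacks voiceless (/ħ/); glottal lacks voiced (/ɦ/).

/ħ/, /ɦ/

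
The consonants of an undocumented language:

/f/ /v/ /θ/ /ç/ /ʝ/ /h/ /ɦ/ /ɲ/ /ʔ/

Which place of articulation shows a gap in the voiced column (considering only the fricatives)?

Voiceless: /f/ (labiodental), /θ/ (dental), /ç/ (palatal), /h/ (glottal).
Voiced: /v/ (labiodental), /ʝ/ (palatal), /ɦ/ (glottal).
Every place of articulation has a voiced member except dental, where /ð/ would be expected.

dental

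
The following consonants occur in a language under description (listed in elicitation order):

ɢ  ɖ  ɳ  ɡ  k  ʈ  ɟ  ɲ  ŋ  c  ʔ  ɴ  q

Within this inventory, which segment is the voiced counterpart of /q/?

/q/ is a voiceless uvular stop.
The voiced counterpart is a voiced uvular stop — in this inventory, /ɢ/.

/ɢ/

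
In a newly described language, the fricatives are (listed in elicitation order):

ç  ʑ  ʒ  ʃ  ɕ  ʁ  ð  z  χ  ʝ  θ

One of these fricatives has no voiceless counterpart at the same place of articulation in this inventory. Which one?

/z/

Dental: /θ/ ~ /ð/
Postalveolar: /ʃ/ ~ /ʒ/
Alveolo-palatal: /ɕ/ ~ /ʑ/
Palatal: /ç/ ~ /ʝ/
Uvular: /χ/ ~ /ʁ/
Alveolar: only /z/ (voiced); no voiceless partner.
So /z/ is the unpaired segment.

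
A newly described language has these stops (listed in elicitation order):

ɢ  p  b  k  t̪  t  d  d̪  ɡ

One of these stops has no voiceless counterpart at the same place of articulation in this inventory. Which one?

Bilabial: /p/ ~ /b/
Dental: /t̪/ ~ /d̪/
Alveolar: /t/ ~ /d/
Velar: /k/ ~ /ɡ/
Uvular: only /ɢ/ (voiced); no voiceless partner.
So /ɢ/ is the unpaired segment.

/ɢ/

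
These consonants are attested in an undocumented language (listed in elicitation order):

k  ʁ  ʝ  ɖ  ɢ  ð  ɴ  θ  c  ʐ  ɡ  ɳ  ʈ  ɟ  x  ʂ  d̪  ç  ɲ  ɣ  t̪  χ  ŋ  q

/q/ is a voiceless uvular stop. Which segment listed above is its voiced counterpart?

/ɢ/

The voiced counterpart is a voiced uvular stop — in this inventory, /ɢ/.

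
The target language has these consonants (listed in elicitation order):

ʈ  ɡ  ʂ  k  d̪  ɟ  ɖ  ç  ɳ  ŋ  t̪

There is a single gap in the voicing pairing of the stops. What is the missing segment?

/c/

Voiceless: /t̪/ (dental), /ʈ/ (retroflex), /k/ (velar).
Voiced: /d̪/ (dental), /ɖ/ (retroflex), /ɟ/ (palatal), /ɡ/ (velar).
The palatal row has no voiceless member, so the gap is the voiceless palatal stop /c/.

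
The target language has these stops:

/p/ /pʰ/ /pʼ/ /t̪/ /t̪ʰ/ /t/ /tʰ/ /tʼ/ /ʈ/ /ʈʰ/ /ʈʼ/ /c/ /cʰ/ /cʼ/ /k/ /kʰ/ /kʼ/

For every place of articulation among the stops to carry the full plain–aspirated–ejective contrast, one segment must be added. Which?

/t̪ʼ/

Plain: /p/ (bilabial), /t̪/ (dental), /t/ (alveolar), /ʈ/ (retroflex), /c/ (palatal), /k/ (velar).
Aspirated: /pʰ/ (bilabial), /t̪ʰ/ (dental), /tʰ/ (alveolar), /ʈʰ/ (retroflex), /cʰ/ (palatal), /kʰ/ (velar).
Ejective: /pʼ/ (bilabial), /tʼ/ (alveolar), /ʈʼ/ (retroflex), /cʼ/ (palatal), /kʼ/ (velar).
The dental row has no ejective member, so the gap is the ejective dental stop /t̪ʼ/.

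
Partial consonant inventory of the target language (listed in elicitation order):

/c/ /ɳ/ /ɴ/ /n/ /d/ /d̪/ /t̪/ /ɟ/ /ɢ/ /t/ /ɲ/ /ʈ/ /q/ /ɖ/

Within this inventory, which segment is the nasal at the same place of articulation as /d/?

/n/

/d/ is a voiced alveolar stop.
The nasal at the same place is an alveolar nasal — in this inventory, /n/.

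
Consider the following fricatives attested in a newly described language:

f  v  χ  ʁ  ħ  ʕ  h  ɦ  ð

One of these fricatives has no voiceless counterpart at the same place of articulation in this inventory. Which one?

Labiodental: /f/ ~ /v/
Uvular: /χ/ ~ /ʁ/
Pharyngeal: /ħ/ ~ /ʕ/
Glottal: /h/ ~ /ɦ/
Dental: only /ð/ (voiced); no voiceless partner.
So /ð/ is the unpaired segment.

/ð/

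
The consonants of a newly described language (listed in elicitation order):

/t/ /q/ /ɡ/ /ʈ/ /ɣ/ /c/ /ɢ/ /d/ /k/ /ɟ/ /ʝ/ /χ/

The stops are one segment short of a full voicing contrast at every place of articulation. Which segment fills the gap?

/ɖ/

Voiceless: /t/ (alveolar), /ʈ/ (retroflex), /c/ (palatal), /k/ (velar), /q/ (uvular).
Voiced: /d/ (alveolar), /ɟ/ (palatal), /ɡ/ (velar), /ɢ/ (uvular).
The retroflex row has no voiced member, so the gap is the voiced retroflex stop /ɖ/.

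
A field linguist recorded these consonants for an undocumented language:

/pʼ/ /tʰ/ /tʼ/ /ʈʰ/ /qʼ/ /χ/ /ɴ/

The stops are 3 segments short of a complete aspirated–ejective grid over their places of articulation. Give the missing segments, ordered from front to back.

bilabial: aspirated —, ejective /pʼ/.
alveolar: aspirated /tʰ/, ejective /tʼ/.
retroflex: aspirated /ʈʰ/, ejective —.
uvular: aspirated —, ejective /qʼ/.
Gaps, from front to back: bilabial lacks aspirated (/pʰ/); retroflex lacks ejective (/ʈʼ/); uvular lacks aspirated (/qʰ/).

/pʰ/, /ʈʼ/, /qʰ/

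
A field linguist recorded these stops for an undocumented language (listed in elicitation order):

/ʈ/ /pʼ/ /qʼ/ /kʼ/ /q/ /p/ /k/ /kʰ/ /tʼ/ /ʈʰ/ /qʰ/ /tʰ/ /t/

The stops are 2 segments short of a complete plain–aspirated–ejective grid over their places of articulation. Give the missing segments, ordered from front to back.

/pʰ/, /ʈʼ/

place of articulation  plain     aspirated  ejective
bilabial          p         —         pʼ      
alveolar          t         tʰ        tʼ      
retroflex         ʈ         ʈʰ        —       
velar             k         kʰ        kʼ      
uvular            q         qʰ        qʼ      
Gaps, from front to back: bilabial lacks aspirated (/pʰ/); retroflex lacks ejective (/ʈʼ/).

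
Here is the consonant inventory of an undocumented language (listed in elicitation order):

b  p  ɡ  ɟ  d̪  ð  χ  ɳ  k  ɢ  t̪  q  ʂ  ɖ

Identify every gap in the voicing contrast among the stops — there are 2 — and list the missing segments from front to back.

bilabial: voiceless /p/, voiced /b/.
dental: voiceless /t̪/, voiced /d̪/.
retroflex: voiceless —, voiced /ɖ/.
palatal: voiceless —, voiced /ɟ/.
velar: voiceless /k/, voiced /ɡ/.
uvular: voiceless /q/, voiced /ɢ/.
Gaps, from front to back: retroflex lacks voiceless (/ʈ/); palatal lacks voiceless (/c/).

/ʈ/, /c/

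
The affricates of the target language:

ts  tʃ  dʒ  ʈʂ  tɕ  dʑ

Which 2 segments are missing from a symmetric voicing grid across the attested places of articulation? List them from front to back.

/dz/, /ɖʐ/

Voiceless: /ts/ (alveolar), /tʃ/ (postalveolar), /ʈʂ/ (retroflex), /tɕ/ (alveolo-palatal).
Voiced: /dʒ/ (postalveolar), /dʑ/ (alveolo-palatal).
Gaps, from front to back: alveolar lacks voiced (/dz/); retroflex lacks voiced (/ɖʐ/).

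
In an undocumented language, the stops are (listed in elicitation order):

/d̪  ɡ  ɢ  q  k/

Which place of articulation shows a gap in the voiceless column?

Voiceless: /k/ (velar), /q/ (uvular).
Voiced: /d̪/ (dental), /ɡ/ (velar), /ɢ/ (uvular).
Every place of articulation has a voiceless member except dental, where /t̪/ would be expected.

dental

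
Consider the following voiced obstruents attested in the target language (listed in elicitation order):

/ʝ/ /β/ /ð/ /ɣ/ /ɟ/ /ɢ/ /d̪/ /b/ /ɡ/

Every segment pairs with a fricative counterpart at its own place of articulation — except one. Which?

Bilabial: /b/ ~ /β/
Dental: /d̪/ ~ /ð/
Palatal: /ɟ/ ~ /ʝ/
Velar: /ɡ/ ~ /ɣ/
Uvular: only /ɢ/ (stop); no fricative partner.
So /ɢ/ is the unpaired segment.

/ɢ/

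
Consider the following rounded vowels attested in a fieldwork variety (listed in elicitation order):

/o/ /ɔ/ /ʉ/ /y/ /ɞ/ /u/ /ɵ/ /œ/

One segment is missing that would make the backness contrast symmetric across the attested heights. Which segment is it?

/ø/

Front: /y/ (high), /œ/ (low-mid).
Central: /ʉ/ (high), /ɵ/ (high-mid), /ɞ/ (low-mid).
Back: /u/ (high), /o/ (high-mid), /ɔ/ (low-mid).
The high-mid row has no front member, so the gap is the high-mid front rounded vowel /ø/.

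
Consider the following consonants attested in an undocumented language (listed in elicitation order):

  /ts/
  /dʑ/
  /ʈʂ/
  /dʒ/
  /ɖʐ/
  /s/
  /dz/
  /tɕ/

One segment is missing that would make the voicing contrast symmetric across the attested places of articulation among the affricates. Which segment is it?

/tʃ/

place of articulation  voiceless  voiced  
alveolar          ts        dz      
postalveolar      —         dʒ      
retroflex         ʈʂ        ɖʐ      
alveolo-palatal   tɕ        dʑ      
The postalveolar row has no voiceless member, so the gap is the voiceless postalveolar affricate /tʃ/.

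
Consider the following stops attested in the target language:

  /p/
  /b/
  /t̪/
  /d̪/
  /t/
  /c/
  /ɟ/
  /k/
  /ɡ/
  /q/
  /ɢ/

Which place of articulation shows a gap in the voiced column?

bilabial: voiceless /p/, voiced /b/.
dental: voiceless /t̪/, voiced /d̪/.
alveolar: voiceless /t/, voiced —.
palatal: voiceless /c/, voiced /ɟ/.
velar: voiceless /k/, voiced /ɡ/.
uvular: voiceless /q/, voiced /ɢ/.
Every place of articulation has a voiced member except alveolar, where /d/ would be expected.

alveolar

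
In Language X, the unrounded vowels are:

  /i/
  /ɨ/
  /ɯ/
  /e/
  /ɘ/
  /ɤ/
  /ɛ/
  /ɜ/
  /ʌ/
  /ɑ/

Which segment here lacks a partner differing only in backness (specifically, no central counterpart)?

High: /i/ ~ /ɨ/ ~ /ɯ/
High-mid: /e/ ~ /ɘ/ ~ /ɤ/
Low-mid: /ɛ/ ~ /ɜ/ ~ /ʌ/
Low: only /ɑ/ (back); no central partner.
So /ɑ/ is the unpaired segment.

/ɑ/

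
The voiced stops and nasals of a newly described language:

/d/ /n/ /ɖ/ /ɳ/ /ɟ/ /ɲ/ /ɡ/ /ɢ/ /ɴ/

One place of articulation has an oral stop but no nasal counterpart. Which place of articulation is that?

Oral stop: /d/ (alveolar), /ɖ/ (retroflex), /ɟ/ (palatal), /ɡ/ (velar), /ɢ/ (uvular).
Nasal: /n/ (alveolar), /ɳ/ (retroflex), /ɲ/ (palatal), /ɴ/ (uvular).
Every place of articulation has a nasal member except velar, where /ŋ/ would be expected.

velar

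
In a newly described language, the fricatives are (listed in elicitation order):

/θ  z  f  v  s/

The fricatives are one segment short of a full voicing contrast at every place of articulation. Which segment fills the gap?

/ð/

Voiceless: /f/ (labiodental), /θ/ (dental), /s/ (alveolar).
Voiced: /v/ (labiodental), /z/ (alveolar).
The dental row has no voiced member, so the gap is the voiced dental fricative /ð/.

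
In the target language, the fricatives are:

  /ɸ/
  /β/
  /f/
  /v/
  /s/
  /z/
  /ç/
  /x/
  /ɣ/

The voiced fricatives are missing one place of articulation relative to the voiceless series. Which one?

place of articulation  voiceless  voiced  
bilabial          ɸ         β       
labiodental       f         v       
alveolar          s         z       
palatal           ç         —       
velar             x         ɣ       
Every place of articulation has a voiced member except palatal, where /ʝ/ would be expected.

palatal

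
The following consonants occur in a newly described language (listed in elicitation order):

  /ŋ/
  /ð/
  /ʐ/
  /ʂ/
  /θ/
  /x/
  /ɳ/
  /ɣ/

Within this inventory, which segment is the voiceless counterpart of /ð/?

/θ/

/ð/ is a voiced dental fricative.
The voiceless counterpart is a voiceless dental fricative — in this inventory, /θ/.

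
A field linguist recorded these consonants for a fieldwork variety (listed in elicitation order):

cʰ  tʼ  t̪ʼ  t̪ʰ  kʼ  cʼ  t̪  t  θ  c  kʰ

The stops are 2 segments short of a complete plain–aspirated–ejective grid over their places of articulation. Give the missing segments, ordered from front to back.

/tʰ/, /k/

place of articulation  plain     aspirated  ejective
dental            t̪        t̪ʰ       t̪ʼ     
alveolar          t         —         tʼ      
palatal           c         cʰ        cʼ      
velar             —         kʰ        kʼ      
Gaps, from front to back: alveolar lacks aspirated (/tʰ/); velar lacks plain (/k/).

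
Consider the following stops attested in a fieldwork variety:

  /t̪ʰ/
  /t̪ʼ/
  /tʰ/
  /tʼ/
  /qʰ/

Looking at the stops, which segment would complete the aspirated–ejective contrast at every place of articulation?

dental: aspirated /t̪ʰ/, ejective /t̪ʼ/.
alveolar: aspirated /tʰ/, ejective /tʼ/.
uvular: aspirated /qʰ/, ejective —.
The uvular row has no ejective member, so the gap is the ejective uvular stop /qʼ/.

/qʼ/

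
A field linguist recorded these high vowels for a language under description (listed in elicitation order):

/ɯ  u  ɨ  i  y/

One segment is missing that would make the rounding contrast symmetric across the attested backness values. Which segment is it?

backness          unrounded  rounded 
front             i         y       
central           ɨ         —       
back              ɯ         u       
The central row has no rounded member, so the gap is the central rounded vowel /ʉ/.

/ʉ/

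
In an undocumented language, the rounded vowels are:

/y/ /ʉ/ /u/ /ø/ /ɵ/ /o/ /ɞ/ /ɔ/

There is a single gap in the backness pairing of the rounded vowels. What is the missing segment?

Front: /y/ (high), /ø/ (high-mid).
Central: /ʉ/ (high), /ɵ/ (high-mid), /ɞ/ (low-mid).
Back: /u/ (high), /o/ (high-mid), /ɔ/ (low-mid).
The low-mid row has no front member, so the gap is the low-mid front rounded vowel /œ/.

/œ/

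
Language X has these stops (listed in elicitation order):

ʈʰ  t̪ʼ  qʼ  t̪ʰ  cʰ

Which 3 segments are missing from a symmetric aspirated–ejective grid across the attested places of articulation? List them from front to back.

/ʈʼ/, /cʼ/, /qʰ/

place of articulation  aspirated  ejective
dental            t̪ʰ       t̪ʼ     
retroflex         ʈʰ        —       
palatal           cʰ        —       
uvular            —         qʼ      
Gaps, from front to back: retroflex lacks ejective (/ʈʼ/); palatal lacks ejective (/cʼ/); uvular lacks aspirated (/qʰ/).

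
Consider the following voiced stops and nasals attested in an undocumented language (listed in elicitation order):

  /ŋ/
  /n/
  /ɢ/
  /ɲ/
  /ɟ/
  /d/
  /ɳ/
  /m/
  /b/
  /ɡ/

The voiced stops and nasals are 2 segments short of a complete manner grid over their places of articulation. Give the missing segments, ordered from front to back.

/ɖ/, /ɴ/

bilabial: oral stop /b/, nasal /m/.
alveolar: oral stop /d/, nasal /n/.
retroflex: oral stop —, nasal /ɳ/.
palatal: oral stop /ɟ/, nasal /ɲ/.
velar: oral stop /ɡ/, nasal /ŋ/.
uvular: oral stop /ɢ/, nasal —.
Gaps, from front to back: retroflex lacks oral stop (/ɖ/); uvular lacks nasal (/ɴ/).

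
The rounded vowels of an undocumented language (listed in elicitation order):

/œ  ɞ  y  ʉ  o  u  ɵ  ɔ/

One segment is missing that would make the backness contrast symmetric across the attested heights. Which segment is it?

Front: /y/ (high), /œ/ (low-mid).
Central: /ʉ/ (high), /ɵ/ (high-mid), /ɞ/ (low-mid).
Back: /u/ (high), /o/ (high-mid), /ɔ/ (low-mid).
The high-mid row has no front member, so the gap is the high-mid front rounded vowel /ø/.

/ø/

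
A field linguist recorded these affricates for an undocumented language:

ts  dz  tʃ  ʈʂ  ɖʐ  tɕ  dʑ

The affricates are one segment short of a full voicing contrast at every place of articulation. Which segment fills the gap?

/dʒ/

Voiceless: /ts/ (alveolar), /tʃ/ (postalveolar), /ʈʂ/ (retroflex), /tɕ/ (alveolo-palatal).
Voiced: /dz/ (alveolar), /ɖʐ/ (retroflex), /dʑ/ (alveolo-palatal).
The postalveolar row has no voiced member, so the gap is the voiced postalveolar affricate /dʒ/.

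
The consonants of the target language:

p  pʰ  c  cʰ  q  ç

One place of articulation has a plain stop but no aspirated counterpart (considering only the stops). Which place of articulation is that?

place of articulation  plain     aspirated
bilabial          p         pʰ      
palatal           c         cʰ      
uvular            q         —       
Every place of articulation has an aspirated member except uvular, where /qʰ/ would be expected.

uvular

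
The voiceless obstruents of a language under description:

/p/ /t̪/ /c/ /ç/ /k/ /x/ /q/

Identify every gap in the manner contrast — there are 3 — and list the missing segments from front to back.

Stop: /p/ (bilabial), /t̪/ (dental), /c/ (palatal), /k/ (velar), /q/ (uvular).
Fricative: /ç/ (palatal), /x/ (velar).
Gaps, from front to back: bilabial lacks fricative (/ɸ/); dental lacks fricative (/θ/); uvular lacks fricative (/χ/).

/ɸ/, /θ/, /χ/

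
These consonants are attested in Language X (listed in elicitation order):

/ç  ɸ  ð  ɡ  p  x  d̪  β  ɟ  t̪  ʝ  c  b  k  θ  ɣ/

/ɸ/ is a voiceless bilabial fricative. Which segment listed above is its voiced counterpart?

/β/

The voiced counterpart is a voiced bilabial fricative — in this inventory, /β/.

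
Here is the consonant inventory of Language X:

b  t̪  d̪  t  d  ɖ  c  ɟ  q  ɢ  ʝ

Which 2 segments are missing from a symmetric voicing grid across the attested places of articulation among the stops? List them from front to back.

Voiceless: /t̪/ (dental), /t/ (alveolar), /c/ (palatal), /q/ (uvular).
Voiced: /b/ (bilabial), /d̪/ (dental), /d/ (alveolar), /ɖ/ (retroflex), /ɟ/ (palatal), /ɢ/ (uvular).
Gaps, from front to back: bilabial lacks voiceless (/p/); retroflex lacks voiceless (/ʈ/).

/p/, /ʈ/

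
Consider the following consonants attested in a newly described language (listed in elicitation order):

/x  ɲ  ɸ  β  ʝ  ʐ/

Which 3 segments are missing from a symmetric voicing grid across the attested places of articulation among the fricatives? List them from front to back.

place of articulation  voiceless  voiced  
bilabial          ɸ         β       
retroflex         —         ʐ       
palatal           —         ʝ       
velar             x         —       
Gaps, from front to back: retroflex lacks voiceless (/ʂ/); palatal lacks voiceless (/ç/); velar lacks voiced (/ɣ/).

/ʂ/, /ç/, /ɣ/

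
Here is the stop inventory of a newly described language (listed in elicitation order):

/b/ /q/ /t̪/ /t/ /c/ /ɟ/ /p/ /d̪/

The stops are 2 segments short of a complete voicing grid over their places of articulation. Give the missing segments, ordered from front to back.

/d/, /ɢ/

Voiceless: /p/ (bilabial), /t̪/ (dental), /t/ (alveolar), /c/ (palatal), /q/ (uvular).
Voiced: /b/ (bilabial), /d̪/ (dental), /ɟ/ (palatal).
Gaps, from front to back: alveolar lacks voiced (/d/); uvular lacks voiced (/ɢ/).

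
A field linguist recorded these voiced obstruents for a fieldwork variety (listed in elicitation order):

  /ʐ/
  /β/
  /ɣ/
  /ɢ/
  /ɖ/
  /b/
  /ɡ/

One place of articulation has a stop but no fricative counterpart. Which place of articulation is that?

uvular

Stop: /b/ (bilabial), /ɖ/ (retroflex), /ɡ/ (velar), /ɢ/ (uvular).
Fricative: /β/ (bilabial), /ʐ/ (retroflex), /ɣ/ (velar).
Every place of articulation has a fricative member except uvular, where /ʁ/ would be expected.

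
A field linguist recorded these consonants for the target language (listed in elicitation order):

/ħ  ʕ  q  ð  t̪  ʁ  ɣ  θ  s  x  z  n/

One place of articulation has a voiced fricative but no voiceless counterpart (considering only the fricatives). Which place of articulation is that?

uvular

Voiceless: /θ/ (dental), /s/ (alveolar), /x/ (velar), /ħ/ (pharyngeal).
Voiced: /ð/ (dental), /z/ (alveolar), /ɣ/ (velar), /ʁ/ (uvular), /ʕ/ (pharyngeal).
Every place of articulation has a voiceless member except uvular, where /χ/ would be expected.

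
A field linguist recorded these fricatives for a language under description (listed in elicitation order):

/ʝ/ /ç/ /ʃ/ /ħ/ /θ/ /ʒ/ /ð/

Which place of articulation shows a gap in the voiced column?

Voiceless: /θ/ (dental), /ʃ/ (postalveolar), /ç/ (palatal), /ħ/ (pharyngeal).
Voiced: /ð/ (dental), /ʒ/ (postalveolar), /ʝ/ (palatal).
Every place of articulation has a voiced member except pharyngeal, where /ʕ/ would be expected.

pharyngeal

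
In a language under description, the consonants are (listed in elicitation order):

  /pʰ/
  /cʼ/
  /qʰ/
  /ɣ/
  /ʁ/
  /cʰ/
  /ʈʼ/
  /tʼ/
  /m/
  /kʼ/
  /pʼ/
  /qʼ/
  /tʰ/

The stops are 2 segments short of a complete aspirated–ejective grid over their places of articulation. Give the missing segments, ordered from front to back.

Aspirated: /pʰ/ (bilabial), /tʰ/ (alveolar), /cʰ/ (palatal), /qʰ/ (uvular).
Ejective: /pʼ/ (bilabial), /tʼ/ (alveolar), /ʈʼ/ (retroflex), /cʼ/ (palatal), /kʼ/ (velar), /qʼ/ (uvular).
Gaps, from front to back: retroflex lacks aspirated (/ʈʰ/); velar lacks aspirated (/kʰ/).

/ʈʰ/, /kʰ/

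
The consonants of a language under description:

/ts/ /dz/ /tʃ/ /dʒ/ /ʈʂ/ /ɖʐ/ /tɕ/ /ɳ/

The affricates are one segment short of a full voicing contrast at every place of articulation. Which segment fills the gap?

alveolar: voiceless /ts/, voiced /dz/.
postalveolar: voiceless /tʃ/, voiced /dʒ/.
retroflex: voiceless /ʈʂ/, voiced /ɖʐ/.
alveolo-palatal: voiceless /tɕ/, voiced —.
The alveolo-palatal row has no voiced member, so the gap is the voiced alveolo-palatal affricate /dʑ/.

/dʑ/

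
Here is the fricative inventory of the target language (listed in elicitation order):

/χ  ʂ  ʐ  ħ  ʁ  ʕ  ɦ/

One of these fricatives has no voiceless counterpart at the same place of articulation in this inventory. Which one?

/ɦ/

Retroflex: /ʂ/ ~ /ʐ/
Uvular: /χ/ ~ /ʁ/
Pharyngeal: /ħ/ ~ /ʕ/
Glottal: only /ɦ/ (voiced); no voiceless partner.
So /ɦ/ is the unpaired segment.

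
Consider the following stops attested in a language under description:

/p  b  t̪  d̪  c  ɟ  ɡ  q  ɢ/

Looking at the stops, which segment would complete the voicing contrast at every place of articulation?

bilabial: voiceless /p/, voiced /b/.
dental: voiceless /t̪/, voiced /d̪/.
palatal: voiceless /c/, voiced /ɟ/.
velar: voiceless —, voiced /ɡ/.
uvular: voiceless /q/, voiced /ɢ/.
The velar row has no voiceless member, so the gap is the voiceless velar stop /k/.

/k/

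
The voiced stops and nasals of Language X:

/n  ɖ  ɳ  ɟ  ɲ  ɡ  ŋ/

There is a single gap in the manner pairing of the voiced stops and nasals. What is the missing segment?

/d/

place of articulation  oral stop  nasal   
alveolar          —         n       
retroflex         ɖ         ɳ       
palatal           ɟ         ɲ       
velar             ɡ         ŋ       
The alveolar row has no oral stop member, so the gap is the alveolar oral stop /d/.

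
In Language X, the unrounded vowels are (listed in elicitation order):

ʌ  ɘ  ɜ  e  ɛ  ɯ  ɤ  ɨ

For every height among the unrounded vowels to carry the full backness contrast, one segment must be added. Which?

height            front     central   back    
high              —         ɨ         ɯ       
high-mid          e         ɘ         ɤ       
low-mid           ɛ         ɜ         ʌ       
The high row has no front member, so the gap is the high front unrounded vowel /i/.

/i/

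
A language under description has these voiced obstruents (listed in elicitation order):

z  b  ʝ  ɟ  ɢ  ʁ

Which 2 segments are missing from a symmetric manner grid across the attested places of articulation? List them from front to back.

place of articulation  stop      fricative
bilabial          b         —       
alveolar          —         z       
palatal           ɟ         ʝ       
uvular            ɢ         ʁ       
Gaps, from front to back: bilabial lacks fricative (/β/); alveolar lacks stop (/d/).

/β/, /d/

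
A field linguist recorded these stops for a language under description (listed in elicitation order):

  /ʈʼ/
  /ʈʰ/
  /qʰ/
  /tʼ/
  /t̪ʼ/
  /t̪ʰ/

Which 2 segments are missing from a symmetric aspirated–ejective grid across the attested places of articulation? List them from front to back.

Aspirated: /t̪ʰ/ (dental), /ʈʰ/ (retroflex), /qʰ/ (uvular).
Ejective: /t̪ʼ/ (dental), /tʼ/ (alveolar), /ʈʼ/ (retroflex).
Gaps, from front to back: alveolar lacks aspirated (/tʰ/); uvular lacks ejective (/qʼ/).

/tʰ/, /qʼ/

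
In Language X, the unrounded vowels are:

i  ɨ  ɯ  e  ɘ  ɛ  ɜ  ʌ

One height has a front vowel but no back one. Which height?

high-mid

Front: /i/ (high), /e/ (high-mid), /ɛ/ (low-mid).
Central: /ɨ/ (high), /ɘ/ (high-mid), /ɜ/ (low-mid).
Back: /ɯ/ (high), /ʌ/ (low-mid).
Every height has a back member except high-mid, where /ɤ/ would be expected.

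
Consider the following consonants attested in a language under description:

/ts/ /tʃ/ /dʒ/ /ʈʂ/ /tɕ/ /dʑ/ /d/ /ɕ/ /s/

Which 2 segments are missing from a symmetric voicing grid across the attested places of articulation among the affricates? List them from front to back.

alveolar: voiceless /ts/, voiced —.
postalveolar: voiceless /tʃ/, voiced /dʒ/.
retroflex: voiceless /ʈʂ/, voiced —.
alveolo-palatal: voiceless /tɕ/, voiced /dʑ/.
Gaps, from front to back: alveolar lacks voiced (/dz/); retroflex lacks voiced (/ɖʐ/).

/dz/, /ɖʐ/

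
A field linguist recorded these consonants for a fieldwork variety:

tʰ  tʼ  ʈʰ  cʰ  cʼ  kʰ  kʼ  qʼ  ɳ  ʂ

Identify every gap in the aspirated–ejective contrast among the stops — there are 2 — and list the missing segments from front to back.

/ʈʼ/, /qʰ/

alveolar: aspirated /tʰ/, ejective /tʼ/.
retroflex: aspirated /ʈʰ/, ejective —.
palatal: aspirated /cʰ/, ejective /cʼ/.
velar: aspirated /kʰ/, ejective /kʼ/.
uvular: aspirated —, ejective /qʼ/.
Gaps, from front to back: retroflex lacks ejective (/ʈʼ/); uvular lacks aspirated (/qʰ/).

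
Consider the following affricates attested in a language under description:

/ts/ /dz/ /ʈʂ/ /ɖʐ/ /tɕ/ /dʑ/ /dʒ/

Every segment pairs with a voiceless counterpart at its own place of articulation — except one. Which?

Alveolar: /ts/ ~ /dz/
Retroflex: /ʈʂ/ ~ /ɖʐ/
Alveolo-palatal: /tɕ/ ~ /dʑ/
Postalveolar: only /dʒ/ (voiced); no voiceless partner.
So /dʒ/ is the unpaired segment.

/dʒ/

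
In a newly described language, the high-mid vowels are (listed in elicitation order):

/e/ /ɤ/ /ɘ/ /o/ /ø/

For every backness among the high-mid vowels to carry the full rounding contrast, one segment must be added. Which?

/ɵ/

front: unrounded /e/, rounded /ø/.
central: unrounded /ɘ/, rounded —.
back: unrounded /ɤ/, rounded /o/.
The central row has no rounded member, so the gap is the central rounded vowel /ɵ/.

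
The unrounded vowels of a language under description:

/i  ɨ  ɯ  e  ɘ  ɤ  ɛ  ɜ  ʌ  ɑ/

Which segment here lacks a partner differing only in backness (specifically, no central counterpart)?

/ɑ/

High: /i/ ~ /ɨ/ ~ /ɯ/
High-mid: /e/ ~ /ɘ/ ~ /ɤ/
Low-mid: /ɛ/ ~ /ɜ/ ~ /ʌ/
Low: only /ɑ/ (back); no central partner.
So /ɑ/ is the unpaired segment.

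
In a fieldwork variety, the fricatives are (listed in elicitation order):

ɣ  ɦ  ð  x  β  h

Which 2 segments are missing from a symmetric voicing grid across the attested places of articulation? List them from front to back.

Voiceless: /x/ (velar), /h/ (glottal).
Voiced: /β/ (bilabial), /ð/ (dental), /ɣ/ (velar), /ɦ/ (glottal).
Gaps, from front to back: bilabial lacks voiceless (/ɸ/); dental lacks voiceless (/θ/).

/ɸ/, /θ/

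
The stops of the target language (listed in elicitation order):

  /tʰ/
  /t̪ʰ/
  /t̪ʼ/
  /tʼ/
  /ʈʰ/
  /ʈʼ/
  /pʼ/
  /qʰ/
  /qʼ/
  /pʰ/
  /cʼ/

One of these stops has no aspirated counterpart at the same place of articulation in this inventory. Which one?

/cʼ/

Bilabial: /pʰ/ ~ /pʼ/
Dental: /t̪ʰ/ ~ /t̪ʼ/
Alveolar: /tʰ/ ~ /tʼ/
Retroflex: /ʈʰ/ ~ /ʈʼ/
Uvular: /qʰ/ ~ /qʼ/
Palatal: only /cʼ/ (ejective); no aspirated partner.
So /cʼ/ is the unpaired segment.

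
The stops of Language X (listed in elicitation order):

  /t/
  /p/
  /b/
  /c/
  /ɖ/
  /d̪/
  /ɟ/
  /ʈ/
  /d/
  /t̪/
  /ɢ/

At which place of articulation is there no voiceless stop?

uvular

place of articulation  voiceless  voiced  
bilabial          p         b       
dental            t̪        d̪      
alveolar          t         d       
retroflex         ʈ         ɖ       
palatal           c         ɟ       
uvular            —         ɢ       
Every place of articulation has a voiceless member except uvular, where /q/ would be expected.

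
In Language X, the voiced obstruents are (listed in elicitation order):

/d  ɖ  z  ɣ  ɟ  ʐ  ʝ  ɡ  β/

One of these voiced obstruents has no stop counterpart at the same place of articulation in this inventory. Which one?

Alveolar: /d/ ~ /z/
Retroflex: /ɖ/ ~ /ʐ/
Palatal: /ɟ/ ~ /ʝ/
Velar: /ɡ/ ~ /ɣ/
Bilabial: only /β/ (fricative); no stop partner.
So /β/ is the unpaired segment.

/β/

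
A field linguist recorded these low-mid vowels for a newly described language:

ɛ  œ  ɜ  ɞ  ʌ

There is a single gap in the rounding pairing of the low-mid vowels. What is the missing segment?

front: unrounded /ɛ/, rounded /œ/.
central: unrounded /ɜ/, rounded /ɞ/.
back: unrounded /ʌ/, rounded —.
The back row has no rounded member, so the gap is the back rounded vowel /ɔ/.

/ɔ/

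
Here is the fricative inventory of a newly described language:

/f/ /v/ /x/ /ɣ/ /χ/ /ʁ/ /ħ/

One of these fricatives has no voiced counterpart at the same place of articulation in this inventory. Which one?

/ħ/

Labiodental: /f/ ~ /v/
Velar: /x/ ~ /ɣ/
Uvular: /χ/ ~ /ʁ/
Pharyngeal: only /ħ/ (voiceless); no voiced partner.
So /ħ/ is the unpaired segment.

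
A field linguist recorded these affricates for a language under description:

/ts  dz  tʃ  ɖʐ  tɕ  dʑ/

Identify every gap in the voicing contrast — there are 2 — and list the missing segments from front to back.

Voiceless: /ts/ (alveolar), /tʃ/ (postalveolar), /tɕ/ (alveolo-palatal).
Voiced: /dz/ (alveolar), /ɖʐ/ (retroflex), /dʑ/ (alveolo-palatal).
Gaps, from front to back: postalveolar lacks voiced (/dʒ/); retroflex lacks voiceless (/ʈʂ/).

/dʒ/, /ʈʂ/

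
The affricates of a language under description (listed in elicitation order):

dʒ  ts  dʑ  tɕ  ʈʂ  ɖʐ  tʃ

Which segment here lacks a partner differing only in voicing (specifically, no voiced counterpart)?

/ts/

Postalveolar: /tʃ/ ~ /dʒ/
Retroflex: /ʈʂ/ ~ /ɖʐ/
Alveolo-palatal: /tɕ/ ~ /dʑ/
Alveolar: only /ts/ (voiceless); no voiced partner.
So /ts/ is the unpaired segment.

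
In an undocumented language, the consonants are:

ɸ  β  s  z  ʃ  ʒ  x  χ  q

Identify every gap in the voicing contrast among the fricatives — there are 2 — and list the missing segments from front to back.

/ɣ/, /ʁ/

place of articulation  voiceless  voiced  
bilabial          ɸ         β       
alveolar          s         z       
postalveolar      ʃ         ʒ       
velar             x         —       
uvular            χ         —       
Gaps, from front to back: velar lacks voiced (/ɣ/); uvular lacks voiced (/ʁ/).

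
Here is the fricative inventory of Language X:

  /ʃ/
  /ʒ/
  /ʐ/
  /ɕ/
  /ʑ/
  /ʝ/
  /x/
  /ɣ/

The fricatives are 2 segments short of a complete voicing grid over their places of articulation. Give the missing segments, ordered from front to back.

place of articulation  voiceless  voiced  
postalveolar      ʃ         ʒ       
retroflex         —         ʐ       
alveolo-palatal   ɕ         ʑ       
palatal           —         ʝ       
velar             x         ɣ       
Gaps, from front to back: retroflex lacks voiceless (/ʂ/); palatal lacks voiceless (/ç/).

/ʂ/, /ç/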